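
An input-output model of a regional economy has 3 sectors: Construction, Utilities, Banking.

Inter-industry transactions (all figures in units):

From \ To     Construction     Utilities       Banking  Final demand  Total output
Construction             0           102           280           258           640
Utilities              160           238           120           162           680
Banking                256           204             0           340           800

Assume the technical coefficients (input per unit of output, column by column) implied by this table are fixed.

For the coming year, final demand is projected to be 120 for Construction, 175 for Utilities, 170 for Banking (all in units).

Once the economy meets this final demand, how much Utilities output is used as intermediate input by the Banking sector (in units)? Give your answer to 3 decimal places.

Technical coefficients a_ij = z_ij / X_j:
  a_11 = 0/640 = 0.00, a_21 = 160/640 = 0.25, a_31 = 256/640 = 0.40
  a_12 = 102/680 = 0.15, a_22 = 238/680 = 0.35, a_32 = 204/680 = 0.30
  a_13 = 280/800 = 0.35, a_23 = 120/800 = 0.15, a_33 = 0/800 = 0.00
I − A =
  [   1.00    -0.15    -0.35]
  [  -0.25     0.65    -0.15]
  [  -0.40    -0.30     1.00]
Cofactors of I−A, C_ij = (−1)^(i+j)·(minor ij) (rows/columns in the sector order above):
  C_11 = (0.65)(1.00) − (-0.15)(-0.30) = 0.6050
  C_12 = −[(-0.25)(1.00) − (-0.15)(-0.40)] = 0.3100
  C_13 = (-0.25)(-0.30) − (0.65)(-0.40) = 0.3350
  C_21 = −[(-0.15)(1.00) − (-0.35)(-0.30)] = 0.2550
  C_22 = (1.00)(1.00) − (-0.35)(-0.40) = 0.8600
  C_23 = −[(1.00)(-0.30) − (-0.15)(-0.40)] = 0.3600
  C_31 = (-0.15)(-0.15) − (-0.35)(0.65) = 0.2500
  C_32 = −[(1.00)(-0.15) − (-0.35)(-0.25)] = 0.2375
  C_33 = (1.00)(0.65) − (-0.15)(-0.25) = 0.6125
det(I−A) = Σ_j (I−A)_1j·C_1j = (1.00)(0.6050) + (-0.15)(0.3100) + (-0.35)(0.3350) = 0.44125
adj(I−A) = Cᵀ =
  [ 0.6050   0.2550   0.2500]
  [ 0.3100   0.8600   0.2375]
  [ 0.3350   0.3600   0.6125]
(I − A)⁻¹ = adj(I−A) / det(I−A) ≈
  [   1.3711     0.5779     0.5666]
  [   0.7025     1.9490     0.5382]
  [   0.7592     0.8159     1.3881]
First solve x = (I − A)⁻¹ d = adj(I−A)·d / det(I−A); in particular x_3 = (0.3350·120 + 0.3600·175 + 0.6125·170) / 0.44125 = 207.325 / 0.44125 ≈ 469.85836.
Intermediate flow from 2 to 3: z_23 = a_23 · x_3 = 0.15 × 207.325 / 0.44125 = 31.09875 / 0.44125 ≈ 70.479.

z_23 = 70.479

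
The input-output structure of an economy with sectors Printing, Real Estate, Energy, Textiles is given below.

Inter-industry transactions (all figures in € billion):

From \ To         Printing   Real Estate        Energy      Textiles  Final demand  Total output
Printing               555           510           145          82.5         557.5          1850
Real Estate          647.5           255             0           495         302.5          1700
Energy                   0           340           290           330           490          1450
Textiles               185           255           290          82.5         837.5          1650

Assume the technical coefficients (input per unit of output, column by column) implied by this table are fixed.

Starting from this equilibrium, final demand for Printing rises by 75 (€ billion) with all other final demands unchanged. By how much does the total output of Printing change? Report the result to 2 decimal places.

Technical coefficients a_ij = z_ij / X_j:
  a_11 = 555/1850 = 0.30, a_21 = 647.5/1850 = 0.35, a_31 = 0/1850 = 0.00, a_41 = 185/1850 = 0.10
  a_12 = 510/1700 = 0.30, a_22 = 255/1700 = 0.15, a_32 = 340/1700 = 0.20, a_42 = 255/1700 = 0.15
  a_13 = 145/1450 = 0.10, a_23 = 0/1450 = 0.00, a_33 = 290/1450 = 0.20, a_43 = 290/1450 = 0.20
  a_14 = 82.5/1650 = 0.05, a_24 = 495/1650 = 0.30, a_34 = 330/1650 = 0.20, a_44 = 82.5/1650 = 0.05
I − A =
  [   0.70    -0.30    -0.10    -0.05]
  [  -0.35     0.85     0.00    -0.30]
  [   0.00    -0.20     0.80    -0.20]
  [  -0.10    -0.15    -0.20     0.95]
Compute the cofactors C_ij = (−1)^(i+j)·(3×3 minor ij) of I−A; the adjugate is their transpose:
adj(I−A) = Cᵀ =
  [ 0.564000   0.246000   0.102750   0.129000]
  [ 0.276000   0.498000   0.081750   0.189000]
  [ 0.100000   0.159000   0.418125   0.143500]
  [ 0.124000   0.138000   0.111750   0.385000]
det(I−A) = Σ_j (I−A)_1j·C_1j = (0.70)(0.564000) + (-0.30)(0.276000) + (-0.10)(0.100000) + (-0.05)(0.124000) = 0.2958
(I − A)⁻¹ = adj(I−A) / det(I−A) ≈
  [   1.9067     0.8316     0.3474     0.4361]
  [   0.9331     1.6836     0.2764     0.6389]
  [   0.3381     0.5375     1.4135     0.4851]
  [   0.4192     0.4665     0.3778     1.3016]
Δx = (I − A)⁻¹ Δd with Δd having +75 in the Printing component and 0 elsewhere.
So Δx_1 = L_11 · (+75), where L_11 = adj(I−A)_11 / det(I−A) = 0.564000 / 0.2958.
Δx_1 = 0.564000 × (+75) / 0.2958 = 42.30 / 0.2958 ≈ 143.00.

Δx_1 = 143.00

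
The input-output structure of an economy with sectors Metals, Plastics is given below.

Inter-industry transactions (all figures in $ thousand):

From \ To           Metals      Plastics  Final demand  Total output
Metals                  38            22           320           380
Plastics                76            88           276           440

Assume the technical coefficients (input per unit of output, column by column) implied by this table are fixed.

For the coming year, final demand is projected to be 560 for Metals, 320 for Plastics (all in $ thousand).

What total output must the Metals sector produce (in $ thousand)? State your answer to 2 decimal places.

x_M = 653.52

Technical coefficients a_ij = z_ij / X_j:
  a_MM = 38/380 = 0.10, a_PM = 76/380 = 0.20
  a_MP = 22/440 = 0.05, a_PP = 88/440 = 0.20
I − A =
  [   0.90    -0.05]
  [  -0.20     0.80]
det(I−A) = (0.90)(0.80) − (-0.05)(-0.20) = 0.7100
adj(I−A) = [[0.80, 0.05], [0.20, 0.90]]
(I − A)⁻¹ = adj(I−A) / det(I−A) ≈
  [   1.1268     0.0704]
  [   0.2817     1.2676]
x = (I − A)⁻¹ d = adj(I−A)·d / det(I−A), with det(I−A) = 0.7100:
  x_M = (0.80·560 + 0.05·320) / 0.7100 = 464.00 / 0.7100 ≈ 653.52
  x_P = (0.20·560 + 0.90·320) / 0.7100 = 400.00 / 0.7100 ≈ 563.38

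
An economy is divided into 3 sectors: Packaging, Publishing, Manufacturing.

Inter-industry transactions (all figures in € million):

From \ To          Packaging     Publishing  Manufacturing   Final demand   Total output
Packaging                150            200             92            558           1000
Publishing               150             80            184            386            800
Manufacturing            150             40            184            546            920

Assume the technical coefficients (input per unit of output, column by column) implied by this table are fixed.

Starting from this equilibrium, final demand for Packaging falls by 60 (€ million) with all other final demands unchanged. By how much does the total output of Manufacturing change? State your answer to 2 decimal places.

Δx_3 = -15.50

Technical coefficients a_ij = z_ij / X_j:
  a_11 = 150/1000 = 0.15, a_21 = 150/1000 = 0.15, a_31 = 150/1000 = 0.15
  a_12 = 200/800 = 0.25, a_22 = 80/800 = 0.10, a_32 = 40/800 = 0.05
  a_13 = 92/920 = 0.10, a_23 = 184/920 = 0.20, a_33 = 184/920 = 0.20
I − A =
  [   0.85    -0.25    -0.10]
  [  -0.15     0.90    -0.20]
  [  -0.15    -0.05     0.80]
Cofactors of I−A, C_ij = (−1)^(i+j)·(minor ij) (rows/columns in the sector order above):
  C_11 = (0.90)(0.80) − (-0.20)(-0.05) = 0.7100
  C_12 = −[(-0.15)(0.80) − (-0.20)(-0.15)] = 0.1500
  C_13 = (-0.15)(-0.05) − (0.90)(-0.15) = 0.1425
  C_21 = −[(-0.25)(0.80) − (-0.10)(-0.05)] = 0.2050
  C_22 = (0.85)(0.80) − (-0.10)(-0.15) = 0.6650
  C_23 = −[(0.85)(-0.05) − (-0.25)(-0.15)] = 0.0800
  C_31 = (-0.25)(-0.20) − (-0.10)(0.90) = 0.1400
  C_32 = −[(0.85)(-0.20) − (-0.10)(-0.15)] = 0.1850
  C_33 = (0.85)(0.90) − (-0.25)(-0.15) = 0.7275
det(I−A) = Σ_j (I−A)_1j·C_1j = (0.85)(0.7100) + (-0.25)(0.1500) + (-0.10)(0.1425) = 0.55175
adj(I−A) = Cᵀ =
  [ 0.7100   0.2050   0.1400]
  [ 0.1500   0.6650   0.1850]
  [ 0.1425   0.0800   0.7275]
(I − A)⁻¹ = adj(I−A) / det(I−A) ≈
  [   1.2868     0.3715     0.2537]
  [   0.2719     1.2053     0.3353]
  [   0.2583     0.1450     1.3185]
Δx = (I − A)⁻¹ Δd with Δd having -60 in the Packaging component and 0 elsewhere.
So Δx_3 = L_31 · (-60), where L_31 = adj(I−A)_31 / det(I−A) = 0.1425 / 0.55175.
Δx_3 = 0.1425 × (-60) / 0.55175 = -8.55 / 0.55175 ≈ -15.50.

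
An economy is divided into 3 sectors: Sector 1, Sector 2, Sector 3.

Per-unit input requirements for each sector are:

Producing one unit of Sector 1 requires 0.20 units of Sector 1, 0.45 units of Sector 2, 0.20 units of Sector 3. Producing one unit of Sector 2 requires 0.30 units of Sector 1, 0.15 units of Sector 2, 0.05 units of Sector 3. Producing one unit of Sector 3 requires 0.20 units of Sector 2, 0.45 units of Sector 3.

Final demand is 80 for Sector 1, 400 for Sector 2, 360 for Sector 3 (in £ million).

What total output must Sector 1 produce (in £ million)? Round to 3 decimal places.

x_1 = 443.968

I − A =
  [   0.80    -0.30     0.00]
  [  -0.45     0.85    -0.20]
  [  -0.20    -0.05     0.55]
Cofactors of I−A, C_ij = (−1)^(i+j)·(minor ij) (rows/columns in the sector order above):
  C_11 = (0.85)(0.55) − (-0.20)(-0.05) = 0.4575
  C_12 = −[(-0.45)(0.55) − (-0.20)(-0.20)] = 0.2875
  C_13 = (-0.45)(-0.05) − (0.85)(-0.20) = 0.1925
  C_21 = −[(-0.30)(0.55) − (0.00)(-0.05)] = 0.1650
  C_22 = (0.80)(0.55) − (0.00)(-0.20) = 0.4400
  C_23 = −[(0.80)(-0.05) − (-0.30)(-0.20)] = 0.1000
  C_31 = (-0.30)(-0.20) − (0.00)(0.85) = 0.0600
  C_32 = −[(0.80)(-0.20) − (0.00)(-0.45)] = 0.1600
  C_33 = (0.80)(0.85) − (-0.30)(-0.45) = 0.5450
det(I−A) = Σ_j (I−A)_1j·C_1j = (0.80)(0.4575) + (-0.30)(0.2875) + (0.00)(0.1925) = 0.27975
adj(I−A) = Cᵀ =
  [ 0.4575   0.1650   0.0600]
  [ 0.2875   0.4400   0.1600]
  [ 0.1925   0.1000   0.5450]
(I − A)⁻¹ = adj(I−A) / det(I−A) ≈
  [   1.6354     0.5898     0.2145]
  [   1.0277     1.5728     0.5719]
  [   0.6881     0.3575     1.9482]
x = (I − A)⁻¹ d = adj(I−A)·d / det(I−A), with det(I−A) = 0.27975:
  x_1 = (0.4575·80 + 0.1650·400 + 0.0600·360) / 0.27975 = 124.20 / 0.27975 ≈ 443.968
  x_2 = (0.2875·80 + 0.4400·400 + 0.1600·360) / 0.27975 = 256.60 / 0.27975 ≈ 917.248
  x_3 = (0.1925·80 + 0.1000·400 + 0.5450·360) / 0.27975 = 251.60 / 0.27975 ≈ 899.374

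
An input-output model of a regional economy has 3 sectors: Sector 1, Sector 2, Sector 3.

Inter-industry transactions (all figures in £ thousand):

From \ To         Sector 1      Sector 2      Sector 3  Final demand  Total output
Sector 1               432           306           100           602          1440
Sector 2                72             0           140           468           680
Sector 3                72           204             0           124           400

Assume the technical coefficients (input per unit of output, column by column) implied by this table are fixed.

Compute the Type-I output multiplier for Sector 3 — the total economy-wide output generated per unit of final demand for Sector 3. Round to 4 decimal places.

Technical coefficients a_ij = z_ij / X_j:
  a_11 = 432/1440 = 0.30, a_21 = 72/1440 = 0.05, a_31 = 72/1440 = 0.05
  a_12 = 306/680 = 0.45, a_22 = 0/680 = 0.00, a_32 = 204/680 = 0.30
  a_13 = 100/400 = 0.25, a_23 = 140/400 = 0.35, a_33 = 0/400 = 0.00
I − A =
  [   0.70    -0.45    -0.25]
  [  -0.05     1.00    -0.35]
  [  -0.05    -0.30     1.00]
Cofactors of I−A, C_ij = (−1)^(i+j)·(minor ij) (rows/columns in the sector order above):
  C_11 = (1.00)(1.00) − (-0.35)(-0.30) = 0.8950
  C_12 = −[(-0.05)(1.00) − (-0.35)(-0.05)] = 0.0675
  C_13 = (-0.05)(-0.30) − (1.00)(-0.05) = 0.0650
  C_21 = −[(-0.45)(1.00) − (-0.25)(-0.30)] = 0.5250
  C_22 = (0.70)(1.00) − (-0.25)(-0.05) = 0.6875
  C_23 = −[(0.70)(-0.30) − (-0.45)(-0.05)] = 0.2325
  C_31 = (-0.45)(-0.35) − (-0.25)(1.00) = 0.4075
  C_32 = −[(0.70)(-0.35) − (-0.25)(-0.05)] = 0.2575
  C_33 = (0.70)(1.00) − (-0.45)(-0.05) = 0.6775
det(I−A) = Σ_j (I−A)_1j·C_1j = (0.70)(0.8950) + (-0.45)(0.0675) + (-0.25)(0.0650) = 0.579875
adj(I−A) = Cᵀ =
  [ 0.8950   0.5250   0.4075]
  [ 0.0675   0.6875   0.2575]
  [ 0.0650   0.2325   0.6775]
(I − A)⁻¹ = adj(I−A) / det(I−A) ≈
  [   1.54344     0.90537     0.70274]
  [   0.11640     1.18560     0.44406]
  [   0.11209     0.40095     1.16836]
The output multiplier for sector j is the column-j sum of the Leontief inverse (I − A)⁻¹ = adj(I−A) / det(I−A).
Column 3 of adj(I−A): (0.4075, 0.2575, 0.6775); det(I−A) = 0.579875.
m_3 = (0.4075 + 0.2575 + 0.6775) / 0.579875 = 1.3425 / 0.579875 ≈ 2.3152.

m_3 = 2.3152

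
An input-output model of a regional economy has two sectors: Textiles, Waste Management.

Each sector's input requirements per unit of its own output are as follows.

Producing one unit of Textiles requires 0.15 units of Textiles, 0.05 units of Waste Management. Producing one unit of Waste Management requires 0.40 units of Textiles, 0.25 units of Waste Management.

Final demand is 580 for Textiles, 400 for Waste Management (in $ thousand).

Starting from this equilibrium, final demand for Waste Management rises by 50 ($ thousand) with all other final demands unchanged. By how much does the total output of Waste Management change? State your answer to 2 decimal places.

Δx_W = 68.83

I − A =
  [   0.85    -0.40]
  [  -0.05     0.75]
det(I−A) = (0.85)(0.75) − (-0.40)(-0.05) = 0.6175
adj(I−A) = [[0.75, 0.40], [0.05, 0.85]]
(I − A)⁻¹ = adj(I−A) / det(I−A) ≈
  [   1.2146     0.6478]
  [   0.0810     1.3765]
Δx = (I − A)⁻¹ Δd with Δd having +50 in the Waste Management component and 0 elsewhere.
So Δx_W = L_WW · (+50), where L_WW = adj(I−A)_WW / det(I−A) = 0.85 / 0.6175.
Δx_W = 0.85 × (+50) / 0.6175 = 42.50 / 0.6175 ≈ 68.83.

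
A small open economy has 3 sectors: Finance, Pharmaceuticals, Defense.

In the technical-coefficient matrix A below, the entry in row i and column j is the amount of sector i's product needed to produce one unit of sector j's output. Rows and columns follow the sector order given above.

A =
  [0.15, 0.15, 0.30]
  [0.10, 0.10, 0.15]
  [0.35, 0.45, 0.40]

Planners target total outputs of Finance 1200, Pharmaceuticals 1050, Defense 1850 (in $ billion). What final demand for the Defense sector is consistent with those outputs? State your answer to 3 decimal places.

d_D = 217.500

I − A =
  [   0.85    -0.15    -0.30]
  [  -0.10     0.90    -0.15]
  [  -0.35    -0.45     0.60]
d = (I − A) x:
  d_F = (+0.85)·1200 + (-0.15)·1050 + (-0.30)·1850 = 307.500
  d_P = (-0.10)·1200 + (+0.90)·1050 + (-0.15)·1850 = 547.500
  d_D = (-0.35)·1200 + (-0.45)·1050 + (+0.60)·1850 = 217.500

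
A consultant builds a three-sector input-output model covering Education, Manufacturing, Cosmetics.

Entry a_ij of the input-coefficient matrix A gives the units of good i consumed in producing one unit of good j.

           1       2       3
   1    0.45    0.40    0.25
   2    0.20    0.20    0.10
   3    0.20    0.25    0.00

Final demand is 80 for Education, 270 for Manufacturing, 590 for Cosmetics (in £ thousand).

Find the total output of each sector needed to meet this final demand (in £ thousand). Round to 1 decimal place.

I − A =
  [   0.55    -0.40    -0.25]
  [  -0.20     0.80    -0.10]
  [  -0.20    -0.25     1.00]
Cofactors of I−A, C_ij = (−1)^(i+j)·(minor ij) (rows/columns in the sector order above):
  C_11 = (0.80)(1.00) − (-0.10)(-0.25) = 0.7750
  C_12 = −[(-0.20)(1.00) − (-0.10)(-0.20)] = 0.2200
  C_13 = (-0.20)(-0.25) − (0.80)(-0.20) = 0.2100
  C_21 = −[(-0.40)(1.00) − (-0.25)(-0.25)] = 0.4625
  C_22 = (0.55)(1.00) − (-0.25)(-0.20) = 0.5000
  C_23 = −[(0.55)(-0.25) − (-0.40)(-0.20)] = 0.2175
  C_31 = (-0.40)(-0.10) − (-0.25)(0.80) = 0.2400
  C_32 = −[(0.55)(-0.10) − (-0.25)(-0.20)] = 0.1050
  C_33 = (0.55)(0.80) − (-0.40)(-0.20) = 0.3600
det(I−A) = Σ_j (I−A)_1j·C_1j = (0.55)(0.7750) + (-0.40)(0.2200) + (-0.25)(0.2100) = 0.28575
adj(I−A) = Cᵀ =
  [ 0.7750   0.4625   0.2400]
  [ 0.2200   0.5000   0.1050]
  [ 0.2100   0.2175   0.3600]
(I − A)⁻¹ = adj(I−A) / det(I−A) ≈
  [   2.7122     1.6185     0.8399]
  [   0.7699     1.7498     0.3675]
  [   0.7349     0.7612     1.2598]
x = (I − A)⁻¹ d = adj(I−A)·d / det(I−A), with det(I−A) = 0.28575:
  x_1 = (0.7750·80 + 0.4625·270 + 0.2400·590) / 0.28575 = 328.475 / 0.28575 ≈ 1149.5
  x_2 = (0.2200·80 + 0.5000·270 + 0.1050·590) / 0.28575 = 214.55 / 0.28575 ≈ 750.8
  x_3 = (0.2100·80 + 0.2175·270 + 0.3600·590) / 0.28575 = 287.925 / 0.28575 ≈ 1007.6

x_1 = 1149.5, x_2 = 750.8, x_3 = 1007.6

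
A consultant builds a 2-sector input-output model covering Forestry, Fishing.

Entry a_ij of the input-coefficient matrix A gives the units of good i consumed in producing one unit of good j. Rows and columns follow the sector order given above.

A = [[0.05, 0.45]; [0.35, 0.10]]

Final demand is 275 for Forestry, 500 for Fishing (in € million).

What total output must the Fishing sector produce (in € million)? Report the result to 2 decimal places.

x_2 = 819.00

I − A =
  [   0.95    -0.45]
  [  -0.35     0.90]
det(I−A) = (0.95)(0.90) − (-0.45)(-0.35) = 0.6975
adj(I−A) = [[0.90, 0.45], [0.35, 0.95]]
(I − A)⁻¹ = adj(I−A) / det(I−A) ≈
  [   1.2903     0.6452]
  [   0.5018     1.3620]
x = (I − A)⁻¹ d = adj(I−A)·d / det(I−A), with det(I−A) = 0.6975:
  x_1 = (0.90·275 + 0.45·500) / 0.6975 = 472.50 / 0.6975 ≈ 677.42
  x_2 = (0.35·275 + 0.95·500) / 0.6975 = 571.25 / 0.6975 ≈ 819.00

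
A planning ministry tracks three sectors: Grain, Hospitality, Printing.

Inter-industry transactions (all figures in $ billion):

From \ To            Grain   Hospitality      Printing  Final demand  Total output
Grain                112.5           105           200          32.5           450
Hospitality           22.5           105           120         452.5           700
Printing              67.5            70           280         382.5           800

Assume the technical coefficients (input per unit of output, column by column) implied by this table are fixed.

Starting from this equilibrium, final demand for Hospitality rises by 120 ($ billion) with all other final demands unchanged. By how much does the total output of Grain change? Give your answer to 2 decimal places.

Technical coefficients a_ij = z_ij / X_j:
  a_GG = 112.5/450 = 0.25, a_HG = 22.5/450 = 0.05, a_PG = 67.5/450 = 0.15
  a_GH = 105/700 = 0.15, a_HH = 105/700 = 0.15, a_PH = 70/700 = 0.10
  a_GP = 200/800 = 0.25, a_HP = 120/800 = 0.15, a_PP = 280/800 = 0.35
I − A =
  [   0.75    -0.15    -0.25]
  [  -0.05     0.85    -0.15]
  [  -0.15    -0.10     0.65]
Cofactors of I−A, C_ij = (−1)^(i+j)·(minor ij) (rows/columns in the sector order above):
  C_11 = (0.85)(0.65) − (-0.15)(-0.10) = 0.5375
  C_12 = −[(-0.05)(0.65) − (-0.15)(-0.15)] = 0.0550
  C_13 = (-0.05)(-0.10) − (0.85)(-0.15) = 0.1325
  C_21 = −[(-0.15)(0.65) − (-0.25)(-0.10)] = 0.1225
  C_22 = (0.75)(0.65) − (-0.25)(-0.15) = 0.4500
  C_23 = −[(0.75)(-0.10) − (-0.15)(-0.15)] = 0.0975
  C_31 = (-0.15)(-0.15) − (-0.25)(0.85) = 0.2350
  C_32 = −[(0.75)(-0.15) − (-0.25)(-0.05)] = 0.1250
  C_33 = (0.75)(0.85) − (-0.15)(-0.05) = 0.6300
det(I−A) = Σ_j (I−A)_1j·C_1j = (0.75)(0.5375) + (-0.15)(0.0550) + (-0.25)(0.1325) = 0.36175
adj(I−A) = Cᵀ =
  [ 0.5375   0.1225   0.2350]
  [ 0.0550   0.4500   0.1250]
  [ 0.1325   0.0975   0.6300]
(I − A)⁻¹ = adj(I−A) / det(I−A) ≈
  [   1.4858     0.3386     0.6496]
  [   0.1520     1.2440     0.3455]
  [   0.3663     0.2695     1.7415]
Δx = (I − A)⁻¹ Δd with Δd having +120 in the Hospitality component and 0 elsewhere.
So Δx_G = L_GH · (+120), where L_GH = adj(I−A)_GH / det(I−A) = 0.1225 / 0.36175.
Δx_G = 0.1225 × (+120) / 0.36175 = 14.70 / 0.36175 ≈ 40.64.

Δx_G = 40.64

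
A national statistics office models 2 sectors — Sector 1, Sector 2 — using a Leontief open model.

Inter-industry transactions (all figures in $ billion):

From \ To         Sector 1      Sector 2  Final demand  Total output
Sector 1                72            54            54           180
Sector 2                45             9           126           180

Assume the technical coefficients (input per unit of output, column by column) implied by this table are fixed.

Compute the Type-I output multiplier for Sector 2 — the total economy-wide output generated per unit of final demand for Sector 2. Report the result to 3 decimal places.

Technical coefficients a_ij = z_ij / X_j:
  a_11 = 72/180 = 0.40, a_21 = 45/180 = 0.25
  a_12 = 54/180 = 0.30, a_22 = 9/180 = 0.05
I − A =
  [   0.60    -0.30]
  [  -0.25     0.95]
det(I−A) = (0.60)(0.95) − (-0.30)(-0.25) = 0.4950
adj(I−A) = [[0.95, 0.30], [0.25, 0.60]]
(I − A)⁻¹ = adj(I−A) / det(I−A) ≈
  [   1.9192     0.6061]
  [   0.5051     1.2121]
The output multiplier for sector j is the column-j sum of the Leontief inverse (I − A)⁻¹ = adj(I−A) / det(I−A).
Column 2 of adj(I−A): (0.30, 0.60); det(I−A) = 0.4950.
m_2 = (0.30 + 0.60) / 0.4950 = 0.90 / 0.4950 ≈ 1.818.

m_2 = 1.818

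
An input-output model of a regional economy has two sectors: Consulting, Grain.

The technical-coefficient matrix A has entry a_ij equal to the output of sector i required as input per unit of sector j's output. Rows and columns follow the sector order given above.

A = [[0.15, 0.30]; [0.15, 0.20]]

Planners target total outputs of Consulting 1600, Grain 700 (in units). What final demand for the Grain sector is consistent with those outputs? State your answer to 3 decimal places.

d_G = 320.000

I − A =
  [   0.85    -0.30]
  [  -0.15     0.80]
d = (I − A) x:
  d_C = (+0.85)·1600 + (-0.30)·700 = 1150.000
  d_G = (-0.15)·1600 + (+0.80)·700 = 320.000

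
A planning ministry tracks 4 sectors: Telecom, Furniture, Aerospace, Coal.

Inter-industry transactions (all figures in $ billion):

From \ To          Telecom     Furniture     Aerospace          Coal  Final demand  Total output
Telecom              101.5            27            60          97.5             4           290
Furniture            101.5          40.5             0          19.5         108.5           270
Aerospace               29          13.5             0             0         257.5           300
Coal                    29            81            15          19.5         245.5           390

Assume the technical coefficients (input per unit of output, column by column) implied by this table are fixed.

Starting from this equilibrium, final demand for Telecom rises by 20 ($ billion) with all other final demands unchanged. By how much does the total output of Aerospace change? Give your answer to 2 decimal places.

Δx_3 = 4.65

Technical coefficients a_ij = z_ij / X_j:
  a_11 = 101.5/290 = 0.35, a_21 = 101.5/290 = 0.35, a_31 = 29/290 = 0.10, a_41 = 29/290 = 0.10
  a_12 = 27/270 = 0.10, a_22 = 40.5/270 = 0.15, a_32 = 13.5/270 = 0.05, a_42 = 81/270 = 0.30
  a_13 = 60/300 = 0.20, a_23 = 0/300 = 0.00, a_33 = 0/300 = 0.00, a_43 = 15/300 = 0.05
  a_14 = 97.5/390 = 0.25, a_24 = 19.5/390 = 0.05, a_34 = 0/390 = 0.00, a_44 = 19.5/390 = 0.05
I − A =
  [   0.65    -0.10    -0.20    -0.25]
  [  -0.35     0.85     0.00    -0.05]
  [  -0.10    -0.05     1.00     0.00]
  [  -0.10    -0.30    -0.05     0.95]
Compute the cofactors C_ij = (−1)^(i+j)·(3×3 minor ij) of I−A; the adjugate is their transpose:
adj(I−A) = Cᵀ =
  [ 0.792375   0.180125   0.169375   0.218000]
  [ 0.337750   0.572250   0.073500   0.119000]
  [ 0.096125   0.046625   0.433875   0.027750]
  [ 0.195125   0.202125   0.063875   0.497000]
det(I−A) = Σ_j (I−A)_1j·C_1j = (0.65)(0.792375) + (-0.10)(0.337750) + (-0.20)(0.096125) + (-0.25)(0.195125) = 0.4132625
(I − A)⁻¹ = adj(I−A) / det(I−A) ≈
  [   1.9174     0.4359     0.4098     0.5275]
  [   0.8173     1.3847     0.1779     0.2880]
  [   0.2326     0.1128     1.0499     0.0671]
  [   0.4722     0.4891     0.1546     1.2026]
Δx = (I − A)⁻¹ Δd with Δd having +20 in the Telecom component and 0 elsewhere.
So Δx_3 = L_31 · (+20), where L_31 = adj(I−A)_31 / det(I−A) = 0.096125 / 0.4132625.
Δx_3 = 0.096125 × (+20) / 0.4132625 = 1.9225 / 0.4132625 ≈ 4.65.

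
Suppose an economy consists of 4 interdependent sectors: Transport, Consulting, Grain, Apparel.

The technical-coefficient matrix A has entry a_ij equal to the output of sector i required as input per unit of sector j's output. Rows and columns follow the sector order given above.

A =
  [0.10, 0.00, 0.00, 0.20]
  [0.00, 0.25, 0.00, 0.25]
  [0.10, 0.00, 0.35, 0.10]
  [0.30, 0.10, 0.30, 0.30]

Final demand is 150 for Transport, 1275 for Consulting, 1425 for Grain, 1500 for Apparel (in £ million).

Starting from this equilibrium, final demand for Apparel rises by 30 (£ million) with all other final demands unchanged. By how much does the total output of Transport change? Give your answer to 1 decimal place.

I − A =
  [   0.90     0.00     0.00    -0.20]
  [   0.00     0.75     0.00    -0.25]
  [  -0.10     0.00     0.65    -0.10]
  [  -0.30    -0.10    -0.30     0.70]
Compute the cofactors C_ij = (−1)^(i+j)·(3×3 minor ij) of I−A; the adjugate is their transpose:
adj(I−A) = Cᵀ =
  [ 0.30250   0.01300   0.04500   0.09750]
  [ 0.05625   0.33750   0.06750   0.14625]
  [ 0.07250   0.01100   0.40500   0.08250]
  [ 0.16875   0.05850   0.20250   0.43875]
det(I−A) = Σ_j (I−A)_1j·C_1j = (0.90)(0.30250) + (0.00)(0.05625) + (0.00)(0.07250) + (-0.20)(0.16875) = 0.2385
(I − A)⁻¹ = adj(I−A) / det(I−A) ≈
  [   1.2683     0.0545     0.1887     0.4088]
  [   0.2358     1.4151     0.2830     0.6132]
  [   0.3040     0.0461     1.6981     0.3459]
  [   0.7075     0.2453     0.8491     1.8396]
Δx = (I − A)⁻¹ Δd with Δd having +30 in the Apparel component and 0 elsewhere.
So Δx_T = L_TA · (+30), where L_TA = adj(I−A)_TA / det(I−A) = 0.09750 / 0.2385.
Δx_T = 0.09750 × (+30) / 0.2385 = 2.925 / 0.2385 ≈ 12.3.

Δx_T = 12.3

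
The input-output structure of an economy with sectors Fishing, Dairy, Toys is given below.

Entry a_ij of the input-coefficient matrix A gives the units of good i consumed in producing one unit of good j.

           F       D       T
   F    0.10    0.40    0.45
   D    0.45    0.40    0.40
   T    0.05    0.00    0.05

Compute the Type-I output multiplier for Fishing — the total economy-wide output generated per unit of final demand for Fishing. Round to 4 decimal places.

I − A =
  [   0.90    -0.40    -0.45]
  [  -0.45     0.60    -0.40]
  [  -0.05     0.00     0.95]
Cofactors of I−A, C_ij = (−1)^(i+j)·(minor ij) (rows/columns in the sector order above):
  C_11 = (0.60)(0.95) − (-0.40)(0.00) = 0.5700
  C_12 = −[(-0.45)(0.95) − (-0.40)(-0.05)] = 0.4475
  C_13 = (-0.45)(0.00) − (0.60)(-0.05) = 0.0300
  C_21 = −[(-0.40)(0.95) − (-0.45)(0.00)] = 0.3800
  C_22 = (0.90)(0.95) − (-0.45)(-0.05) = 0.8325
  C_23 = −[(0.90)(0.00) − (-0.40)(-0.05)] = 0.0200
  C_31 = (-0.40)(-0.40) − (-0.45)(0.60) = 0.4300
  C_32 = −[(0.90)(-0.40) − (-0.45)(-0.45)] = 0.5625
  C_33 = (0.90)(0.60) − (-0.40)(-0.45) = 0.3600
det(I−A) = Σ_j (I−A)_1j·C_1j = (0.90)(0.5700) + (-0.40)(0.4475) + (-0.45)(0.0300) = 0.3205
adj(I−A) = Cᵀ =
  [ 0.5700   0.3800   0.4300]
  [ 0.4475   0.8325   0.5625]
  [ 0.0300   0.0200   0.3600]
(I − A)⁻¹ = adj(I−A) / det(I−A) ≈
  [   1.77847     1.18565     1.34165]
  [   1.39626     2.59750     1.75507]
  [   0.09360     0.06240     1.12324]
The output multiplier for sector j is the column-j sum of the Leontief inverse (I − A)⁻¹ = adj(I−A) / det(I−A).
Column F of adj(I−A): (0.5700, 0.4475, 0.0300); det(I−A) = 0.3205.
m_F = (0.5700 + 0.4475 + 0.0300) / 0.3205 = 1.0475 / 0.3205 ≈ 3.2683.

m_F = 3.2683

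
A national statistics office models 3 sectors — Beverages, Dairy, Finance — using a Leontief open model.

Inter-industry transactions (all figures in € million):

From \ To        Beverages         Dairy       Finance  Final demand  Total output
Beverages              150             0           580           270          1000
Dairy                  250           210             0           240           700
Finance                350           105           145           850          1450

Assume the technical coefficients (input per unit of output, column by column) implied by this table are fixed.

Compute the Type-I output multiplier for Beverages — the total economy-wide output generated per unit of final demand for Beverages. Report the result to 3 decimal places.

Technical coefficients a_ij = z_ij / X_j:
  a_BB = 150/1000 = 0.15, a_DB = 250/1000 = 0.25, a_FB = 350/1000 = 0.35
  a_BD = 0/700 = 0.00, a_DD = 210/700 = 0.30, a_FD = 105/700 = 0.15
  a_BF = 580/1450 = 0.40, a_DF = 0/1450 = 0.00, a_FF = 145/1450 = 0.10
I − A =
  [   0.85     0.00    -0.40]
  [  -0.25     0.70     0.00]
  [  -0.35    -0.15     0.90]
Cofactors of I−A, C_ij = (−1)^(i+j)·(minor ij) (rows/columns in the sector order above):
  C_11 = (0.70)(0.90) − (0.00)(-0.15) = 0.6300
  C_12 = −[(-0.25)(0.90) − (0.00)(-0.35)] = 0.2250
  C_13 = (-0.25)(-0.15) − (0.70)(-0.35) = 0.2825
  C_21 = −[(0.00)(0.90) − (-0.40)(-0.15)] = 0.0600
  C_22 = (0.85)(0.90) − (-0.40)(-0.35) = 0.6250
  C_23 = −[(0.85)(-0.15) − (0.00)(-0.35)] = 0.1275
  C_31 = (0.00)(0.00) − (-0.40)(0.70) = 0.2800
  C_32 = −[(0.85)(0.00) − (-0.40)(-0.25)] = 0.1000
  C_33 = (0.85)(0.70) − (0.00)(-0.25) = 0.5950
det(I−A) = Σ_j (I−A)_1j·C_1j = (0.85)(0.6300) + (0.00)(0.2250) + (-0.40)(0.2825) = 0.4225
adj(I−A) = Cᵀ =
  [ 0.6300   0.0600   0.2800]
  [ 0.2250   0.6250   0.1000]
  [ 0.2825   0.1275   0.5950]
(I − A)⁻¹ = adj(I−A) / det(I−A) ≈
  [   1.4911     0.1420     0.6627]
  [   0.5325     1.4793     0.2367]
  [   0.6686     0.3018     1.4083]
The output multiplier for sector j is the column-j sum of the Leontief inverse (I − A)⁻¹ = adj(I−A) / det(I−A).
Column B of adj(I−A): (0.6300, 0.2250, 0.2825); det(I−A) = 0.4225.
m_B = (0.6300 + 0.2250 + 0.2825) / 0.4225 = 1.1375 / 0.4225 ≈ 2.692.

m_B = 2.692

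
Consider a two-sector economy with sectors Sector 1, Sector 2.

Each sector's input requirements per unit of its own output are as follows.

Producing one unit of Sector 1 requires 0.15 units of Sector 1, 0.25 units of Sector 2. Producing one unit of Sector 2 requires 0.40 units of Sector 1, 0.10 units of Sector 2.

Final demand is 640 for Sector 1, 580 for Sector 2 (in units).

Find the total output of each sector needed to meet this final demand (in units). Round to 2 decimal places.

x_1 = 1215.04, x_2 = 981.95

I − A =
  [   0.85    -0.40]
  [  -0.25     0.90]
det(I−A) = (0.85)(0.90) − (-0.40)(-0.25) = 0.6650
adj(I−A) = [[0.90, 0.40], [0.25, 0.85]]
(I − A)⁻¹ = adj(I−A) / det(I−A) ≈
  [   1.3534     0.6015]
  [   0.3759     1.2782]
x = (I − A)⁻¹ d = adj(I−A)·d / det(I−A), with det(I−A) = 0.6650:
  x_1 = (0.90·640 + 0.40·580) / 0.6650 = 808.00 / 0.6650 ≈ 1215.04
  x_2 = (0.25·640 + 0.85·580) / 0.6650 = 653.00 / 0.6650 ≈ 981.95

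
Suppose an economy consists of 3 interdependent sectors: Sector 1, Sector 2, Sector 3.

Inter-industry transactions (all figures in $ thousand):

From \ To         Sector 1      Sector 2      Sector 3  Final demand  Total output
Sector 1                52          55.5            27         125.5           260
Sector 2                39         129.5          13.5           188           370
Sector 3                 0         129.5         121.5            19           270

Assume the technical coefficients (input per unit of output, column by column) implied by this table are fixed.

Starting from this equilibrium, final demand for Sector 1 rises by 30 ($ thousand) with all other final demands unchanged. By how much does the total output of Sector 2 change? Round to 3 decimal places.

Δx_2 = 9.730

Technical coefficients a_ij = z_ij / X_j:
  a_11 = 52/260 = 0.20, a_21 = 39/260 = 0.15, a_31 = 0/260 = 0.00
  a_12 = 55.5/370 = 0.15, a_22 = 129.5/370 = 0.35, a_32 = 129.5/370 = 0.35
  a_13 = 27/270 = 0.10, a_23 = 13.5/270 = 0.05, a_33 = 121.5/270 = 0.45
I − A =
  [   0.80    -0.15    -0.10]
  [  -0.15     0.65    -0.05]
  [   0.00    -0.35     0.55]
Cofactors of I−A, C_ij = (−1)^(i+j)·(minor ij) (rows/columns in the sector order above):
  C_11 = (0.65)(0.55) − (-0.05)(-0.35) = 0.3400
  C_12 = −[(-0.15)(0.55) − (-0.05)(0.00)] = 0.0825
  C_13 = (-0.15)(-0.35) − (0.65)(0.00) = 0.0525
  C_21 = −[(-0.15)(0.55) − (-0.10)(-0.35)] = 0.1175
  C_22 = (0.80)(0.55) − (-0.10)(0.00) = 0.4400
  C_23 = −[(0.80)(-0.35) − (-0.15)(0.00)] = 0.2800
  C_31 = (-0.15)(-0.05) − (-0.10)(0.65) = 0.0725
  C_32 = −[(0.80)(-0.05) − (-0.10)(-0.15)] = 0.0550
  C_33 = (0.80)(0.65) − (-0.15)(-0.15) = 0.4975
det(I−A) = Σ_j (I−A)_1j·C_1j = (0.80)(0.3400) + (-0.15)(0.0825) + (-0.10)(0.0525) = 0.254375
adj(I−A) = Cᵀ =
  [ 0.3400   0.1175   0.0725]
  [ 0.0825   0.4400   0.0550]
  [ 0.0525   0.2800   0.4975]
(I − A)⁻¹ = adj(I−A) / det(I−A) ≈
  [   1.3366     0.4619     0.2850]
  [   0.3243     1.7297     0.2162]
  [   0.2064     1.1007     1.9558]
Δx = (I − A)⁻¹ Δd with Δd having +30 in the Sector 1 component and 0 elsewhere.
So Δx_2 = L_21 · (+30), where L_21 = adj(I−A)_21 / det(I−A) = 0.0825 / 0.254375.
Δx_2 = 0.0825 × (+30) / 0.254375 = 2.475 / 0.254375 ≈ 9.730.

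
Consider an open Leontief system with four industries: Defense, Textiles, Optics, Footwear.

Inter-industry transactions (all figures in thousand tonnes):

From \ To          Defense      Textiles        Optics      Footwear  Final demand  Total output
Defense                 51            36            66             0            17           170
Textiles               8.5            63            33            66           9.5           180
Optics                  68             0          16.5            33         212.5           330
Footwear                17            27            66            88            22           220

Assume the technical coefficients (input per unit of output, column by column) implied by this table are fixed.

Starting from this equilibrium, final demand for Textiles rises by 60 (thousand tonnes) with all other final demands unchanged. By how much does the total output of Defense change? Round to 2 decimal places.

Technical coefficients a_ij = z_ij / X_j:
  a_11 = 51/170 = 0.30, a_21 = 8.5/170 = 0.05, a_31 = 68/170 = 0.40, a_41 = 17/170 = 0.10
  a_12 = 36/180 = 0.20, a_22 = 63/180 = 0.35, a_32 = 0/180 = 0.00, a_42 = 27/180 = 0.15
  a_13 = 66/330 = 0.20, a_23 = 33/330 = 0.10, a_33 = 16.5/330 = 0.05, a_43 = 66/330 = 0.20
  a_14 = 0/220 = 0.00, a_24 = 66/220 = 0.30, a_34 = 33/220 = 0.15, a_44 = 88/220 = 0.40
I − A =
  [   0.70    -0.20    -0.20     0.00]
  [  -0.05     0.65    -0.10    -0.30]
  [  -0.40     0.00     0.95    -0.15]
  [  -0.10    -0.15    -0.20     0.60]
Compute the cofactors C_ij = (−1)^(i+j)·(3×3 minor ij) of I−A; the adjugate is their transpose:
adj(I−A) = Cᵀ =
  [ 0.306000   0.112500   0.093000   0.079500]
  [ 0.105000   0.327000   0.096000   0.187500]
  [ 0.148875   0.066750   0.229500   0.090750]
  [ 0.126875   0.122750   0.116000   0.362750]
det(I−A) = Σ_j (I−A)_1j·C_1j = (0.70)(0.306000) + (-0.20)(0.105000) + (-0.20)(0.148875) + (0.00)(0.126875) = 0.163425
(I − A)⁻¹ = adj(I−A) / det(I−A) ≈
  [   1.8724     0.6884     0.5691     0.4865]
  [   0.6425     2.0009     0.5874     1.1473]
  [   0.9110     0.4084     1.4043     0.5553]
  [   0.7764     0.7511     0.7098     2.2197]
Δx = (I − A)⁻¹ Δd with Δd having +60 in the Textiles component and 0 elsewhere.
So Δx_1 = L_12 · (+60), where L_12 = adj(I−A)_12 / det(I−A) = 0.112500 / 0.163425.
Δx_1 = 0.112500 × (+60) / 0.163425 = 6.75 / 0.163425 ≈ 41.30.

Δx_1 = 41.30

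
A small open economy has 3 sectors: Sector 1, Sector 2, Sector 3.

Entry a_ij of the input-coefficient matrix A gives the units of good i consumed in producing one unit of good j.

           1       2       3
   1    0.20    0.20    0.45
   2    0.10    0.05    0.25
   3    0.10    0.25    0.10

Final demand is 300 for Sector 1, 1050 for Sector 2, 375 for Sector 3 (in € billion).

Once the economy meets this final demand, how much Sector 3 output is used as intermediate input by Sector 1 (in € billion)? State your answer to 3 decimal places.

I − A =
  [   0.80    -0.20    -0.45]
  [  -0.10     0.95    -0.25]
  [  -0.10    -0.25     0.90]
Cofactors of I−A, C_ij = (−1)^(i+j)·(minor ij) (rows/columns in the sector order above):
  C_11 = (0.95)(0.90) − (-0.25)(-0.25) = 0.7925
  C_12 = −[(-0.10)(0.90) − (-0.25)(-0.10)] = 0.1150
  C_13 = (-0.10)(-0.25) − (0.95)(-0.10) = 0.1200
  C_21 = −[(-0.20)(0.90) − (-0.45)(-0.25)] = 0.2925
  C_22 = (0.80)(0.90) − (-0.45)(-0.10) = 0.6750
  C_23 = −[(0.80)(-0.25) − (-0.20)(-0.10)] = 0.2200
  C_31 = (-0.20)(-0.25) − (-0.45)(0.95) = 0.4775
  C_32 = −[(0.80)(-0.25) − (-0.45)(-0.10)] = 0.2450
  C_33 = (0.80)(0.95) − (-0.20)(-0.10) = 0.7400
det(I−A) = Σ_j (I−A)_1j·C_1j = (0.80)(0.7925) + (-0.20)(0.1150) + (-0.45)(0.1200) = 0.5570
adj(I−A) = Cᵀ =
  [ 0.7925   0.2925   0.4775]
  [ 0.1150   0.6750   0.2450]
  [ 0.1200   0.2200   0.7400]
(I − A)⁻¹ = adj(I−A) / det(I−A) ≈
  [   1.4228     0.5251     0.8573]
  [   0.2065     1.2118     0.4399]
  [   0.2154     0.3950     1.3285]
First solve x = (I − A)⁻¹ d = adj(I−A)·d / det(I−A); in particular x_1 = (0.7925·300 + 0.2925·1050 + 0.4775·375) / 0.5570 = 723.9375 / 0.5570 ≈ 1299.70826.
Intermediate flow from 3 to 1: z_31 = a_31 · x_1 = 0.10 × 723.9375 / 0.5570 = 72.39375 / 0.5570 ≈ 129.971.

z_31 = 129.971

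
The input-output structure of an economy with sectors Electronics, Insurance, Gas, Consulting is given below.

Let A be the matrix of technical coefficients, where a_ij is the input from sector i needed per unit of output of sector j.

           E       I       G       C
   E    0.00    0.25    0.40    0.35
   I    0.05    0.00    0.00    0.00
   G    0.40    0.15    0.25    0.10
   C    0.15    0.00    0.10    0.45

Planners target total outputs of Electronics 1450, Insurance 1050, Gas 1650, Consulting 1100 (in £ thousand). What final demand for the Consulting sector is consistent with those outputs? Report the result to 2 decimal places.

I − A =
  [   1.00    -0.25    -0.40    -0.35]
  [  -0.05     1.00     0.00     0.00]
  [  -0.40    -0.15     0.75    -0.10]
  [  -0.15     0.00    -0.10     0.55]
d = (I − A) x:
  d_E = (+1.00)·1450 + (-0.25)·1050 + (-0.40)·1650 + (-0.35)·1100 = 142.50
  d_I = (-0.05)·1450 + (+1.00)·1050 + (+0.00)·1650 + (+0.00)·1100 = 977.50
  d_G = (-0.40)·1450 + (-0.15)·1050 + (+0.75)·1650 + (-0.10)·1100 = 390.00
  d_C = (-0.15)·1450 + (+0.00)·1050 + (-0.10)·1650 + (+0.55)·1100 = 222.50

d_C = 222.50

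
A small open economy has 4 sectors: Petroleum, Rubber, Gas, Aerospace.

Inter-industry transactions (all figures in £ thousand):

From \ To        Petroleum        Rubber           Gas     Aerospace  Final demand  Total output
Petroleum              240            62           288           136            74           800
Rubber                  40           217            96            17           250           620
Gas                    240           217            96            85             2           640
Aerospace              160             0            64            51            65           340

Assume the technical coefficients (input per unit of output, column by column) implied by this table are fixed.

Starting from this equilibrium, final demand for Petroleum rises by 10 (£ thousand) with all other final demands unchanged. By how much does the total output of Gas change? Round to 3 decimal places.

Δx_3 = 16.682

Technical coefficients a_ij = z_ij / X_j:
  a_11 = 240/800 = 0.30, a_21 = 40/800 = 0.05, a_31 = 240/800 = 0.30, a_41 = 160/800 = 0.20
  a_12 = 62/620 = 0.10, a_22 = 217/620 = 0.35, a_32 = 217/620 = 0.35, a_42 = 0/620 = 0.00
  a_13 = 288/640 = 0.45, a_23 = 96/640 = 0.15, a_33 = 96/640 = 0.15, a_43 = 64/640 = 0.10
  a_14 = 136/340 = 0.40, a_24 = 17/340 = 0.05, a_34 = 85/340 = 0.25, a_44 = 51/340 = 0.15
I − A =
  [   0.70    -0.10    -0.45    -0.40]
  [  -0.05     0.65    -0.15    -0.05]
  [  -0.30    -0.35     0.85    -0.25]
  [  -0.20     0.00    -0.10     0.85]
Compute the cofactors C_ij = (−1)^(i+j)·(3×3 minor ij) of I−A; the adjugate is their transpose:
adj(I−A) = Cᵀ =
  [ 0.407000   0.217625   0.287875   0.289000]
  [ 0.090625   0.271000   0.106375   0.089875]
  [ 0.216625   0.210750   0.329500   0.211250]
  [ 0.121250   0.076000   0.106500   0.245625]
det(I−A) = Σ_j (I−A)_1j·C_1j = (0.70)(0.407000) + (-0.10)(0.090625) + (-0.45)(0.216625) + (-0.40)(0.121250) = 0.12985625
(I − A)⁻¹ = adj(I−A) / det(I−A) ≈
  [   3.1342     1.6759     2.2169     2.2255]
  [   0.6979     2.0869     0.8192     0.6921]
  [   1.6682     1.6229     2.5374     1.6268]
  [   0.9337     0.5853     0.8201     1.8915]
Δx = (I − A)⁻¹ Δd with Δd having +10 in the Petroleum component and 0 elsewhere.
So Δx_3 = L_31 · (+10), where L_31 = adj(I−A)_31 / det(I−A) = 0.216625 / 0.12985625.
Δx_3 = 0.216625 × (+10) / 0.12985625 = 2.16625 / 0.12985625 ≈ 16.682.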